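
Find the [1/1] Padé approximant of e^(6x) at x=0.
(3*x + 1)/(1 - 3*x)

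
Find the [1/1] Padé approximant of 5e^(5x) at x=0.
(25*x/2 + 5)/(1 - 5*x/2)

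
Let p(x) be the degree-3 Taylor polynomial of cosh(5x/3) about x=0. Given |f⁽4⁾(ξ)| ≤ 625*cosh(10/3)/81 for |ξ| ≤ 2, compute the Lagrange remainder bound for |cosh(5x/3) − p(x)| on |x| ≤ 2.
1250*cosh(10/3)/243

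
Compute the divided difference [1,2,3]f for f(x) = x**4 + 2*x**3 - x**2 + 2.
36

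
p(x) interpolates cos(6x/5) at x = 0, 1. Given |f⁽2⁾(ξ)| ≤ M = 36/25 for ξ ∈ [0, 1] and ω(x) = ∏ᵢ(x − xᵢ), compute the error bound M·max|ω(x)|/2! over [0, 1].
9/50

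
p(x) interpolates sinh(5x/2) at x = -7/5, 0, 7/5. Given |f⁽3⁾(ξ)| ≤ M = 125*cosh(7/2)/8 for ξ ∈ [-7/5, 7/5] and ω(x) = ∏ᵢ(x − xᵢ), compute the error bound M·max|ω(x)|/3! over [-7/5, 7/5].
343*sqrt(3)*cosh(7/2)/216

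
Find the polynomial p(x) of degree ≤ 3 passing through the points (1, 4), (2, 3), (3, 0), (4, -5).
-x**2 + 2*x + 3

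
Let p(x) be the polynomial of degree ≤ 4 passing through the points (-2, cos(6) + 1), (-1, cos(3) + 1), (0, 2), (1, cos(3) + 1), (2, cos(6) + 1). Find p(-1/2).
5*cos(3)/16 - cos(6)/64 + 109/64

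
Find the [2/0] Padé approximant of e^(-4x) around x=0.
8*x**2 - 4*x + 1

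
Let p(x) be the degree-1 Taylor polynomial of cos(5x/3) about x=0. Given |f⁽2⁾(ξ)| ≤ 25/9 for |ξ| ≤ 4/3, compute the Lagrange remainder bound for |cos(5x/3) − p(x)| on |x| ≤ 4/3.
200/81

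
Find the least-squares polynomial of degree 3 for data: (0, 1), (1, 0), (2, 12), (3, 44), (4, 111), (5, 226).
47/63 + (-359/378)x + (-125/126)x² + (55/27)x³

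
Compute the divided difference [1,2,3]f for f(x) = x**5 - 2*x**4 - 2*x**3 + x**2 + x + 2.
29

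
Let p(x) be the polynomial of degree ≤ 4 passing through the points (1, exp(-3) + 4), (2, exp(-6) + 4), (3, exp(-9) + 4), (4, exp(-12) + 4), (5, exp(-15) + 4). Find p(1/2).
(-420*exp(9) - 180*exp(3) + 35 + 378*exp(6) + 315*exp(12) + 512*exp(15))*exp(-15)/128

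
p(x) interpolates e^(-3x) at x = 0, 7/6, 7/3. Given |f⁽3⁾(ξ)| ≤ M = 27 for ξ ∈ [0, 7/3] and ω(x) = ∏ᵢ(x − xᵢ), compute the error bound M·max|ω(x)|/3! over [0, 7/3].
343*sqrt(3)/216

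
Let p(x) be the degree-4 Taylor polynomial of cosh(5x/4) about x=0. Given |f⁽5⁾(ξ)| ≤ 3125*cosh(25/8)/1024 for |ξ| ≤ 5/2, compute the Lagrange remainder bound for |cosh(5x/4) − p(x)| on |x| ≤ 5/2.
1953125*cosh(25/8)/786432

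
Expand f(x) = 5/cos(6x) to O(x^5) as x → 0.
5 + 90*x**2 + 1350*x**4 + O(x**5)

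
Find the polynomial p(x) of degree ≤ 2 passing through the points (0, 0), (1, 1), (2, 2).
x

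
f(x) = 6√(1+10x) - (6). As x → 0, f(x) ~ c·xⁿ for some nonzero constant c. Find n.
1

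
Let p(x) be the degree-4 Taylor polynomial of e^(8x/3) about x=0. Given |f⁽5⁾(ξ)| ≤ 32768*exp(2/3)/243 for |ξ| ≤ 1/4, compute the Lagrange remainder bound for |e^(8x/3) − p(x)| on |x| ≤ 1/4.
4*exp(2/3)/3645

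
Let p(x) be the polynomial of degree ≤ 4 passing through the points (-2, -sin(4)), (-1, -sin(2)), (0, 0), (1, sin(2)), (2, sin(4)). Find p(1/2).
-sin(4)/16 + 5*sin(2)/8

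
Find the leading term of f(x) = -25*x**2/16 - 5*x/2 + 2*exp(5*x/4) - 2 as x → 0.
125*x**3/192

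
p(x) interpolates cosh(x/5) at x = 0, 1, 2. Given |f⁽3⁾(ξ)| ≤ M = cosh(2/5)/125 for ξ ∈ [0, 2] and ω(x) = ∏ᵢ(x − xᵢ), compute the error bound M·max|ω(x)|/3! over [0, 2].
sqrt(3)*cosh(2/5)/3375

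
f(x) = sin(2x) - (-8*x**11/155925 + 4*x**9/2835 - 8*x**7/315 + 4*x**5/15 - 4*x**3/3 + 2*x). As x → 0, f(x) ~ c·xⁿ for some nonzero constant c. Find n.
13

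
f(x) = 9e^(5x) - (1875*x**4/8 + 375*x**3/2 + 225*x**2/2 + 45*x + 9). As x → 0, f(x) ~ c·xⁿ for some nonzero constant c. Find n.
5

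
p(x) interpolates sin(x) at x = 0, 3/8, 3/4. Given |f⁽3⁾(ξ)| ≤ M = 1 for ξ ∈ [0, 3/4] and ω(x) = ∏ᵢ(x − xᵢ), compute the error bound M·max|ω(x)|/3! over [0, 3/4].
sqrt(3)/512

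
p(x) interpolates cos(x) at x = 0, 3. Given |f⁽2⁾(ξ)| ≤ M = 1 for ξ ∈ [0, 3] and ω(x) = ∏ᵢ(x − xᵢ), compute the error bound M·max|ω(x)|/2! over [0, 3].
9/8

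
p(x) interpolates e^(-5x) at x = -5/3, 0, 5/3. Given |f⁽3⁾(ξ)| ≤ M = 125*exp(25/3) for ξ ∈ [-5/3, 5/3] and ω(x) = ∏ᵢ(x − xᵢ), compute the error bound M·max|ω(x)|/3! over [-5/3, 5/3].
15625*sqrt(3)*exp(25/3)/729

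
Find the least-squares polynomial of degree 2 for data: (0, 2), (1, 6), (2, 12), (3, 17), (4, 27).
76/35 + (207/70)x + (11/14)x²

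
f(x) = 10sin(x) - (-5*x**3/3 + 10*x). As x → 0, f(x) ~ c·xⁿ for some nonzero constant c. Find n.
5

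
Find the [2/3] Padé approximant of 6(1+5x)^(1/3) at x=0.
(175*x**2/3 + 40*x + 6)/(-125*x**3/162 + 25*x**2/6 + 5*x + 1)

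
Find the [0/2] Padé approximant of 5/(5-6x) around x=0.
1/(1 - 6*x/5)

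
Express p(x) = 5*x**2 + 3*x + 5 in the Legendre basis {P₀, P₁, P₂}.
(20/3)P₀ + (3)P₁ + (10/3)P₂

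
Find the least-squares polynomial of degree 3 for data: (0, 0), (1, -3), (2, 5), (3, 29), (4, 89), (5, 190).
-5/42 + (-667/252)x + (-19/12)x² + (35/18)x³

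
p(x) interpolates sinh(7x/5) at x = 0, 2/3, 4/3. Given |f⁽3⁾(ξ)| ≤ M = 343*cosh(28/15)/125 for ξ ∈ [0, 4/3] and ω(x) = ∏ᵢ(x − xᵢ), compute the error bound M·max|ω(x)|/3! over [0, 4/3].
2744*sqrt(3)*cosh(28/15)/91125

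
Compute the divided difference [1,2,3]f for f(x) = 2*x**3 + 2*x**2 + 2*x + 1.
14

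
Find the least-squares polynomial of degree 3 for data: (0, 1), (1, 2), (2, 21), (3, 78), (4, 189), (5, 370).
73/63 + (-713/189)x + (79/63)x² + (77/27)x³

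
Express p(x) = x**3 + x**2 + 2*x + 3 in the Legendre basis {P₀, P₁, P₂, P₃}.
(10/3)P₀ + (13/5)P₁ + (2/3)P₂ + (2/5)P₃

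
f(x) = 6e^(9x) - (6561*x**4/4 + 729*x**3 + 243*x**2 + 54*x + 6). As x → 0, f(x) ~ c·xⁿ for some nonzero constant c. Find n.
5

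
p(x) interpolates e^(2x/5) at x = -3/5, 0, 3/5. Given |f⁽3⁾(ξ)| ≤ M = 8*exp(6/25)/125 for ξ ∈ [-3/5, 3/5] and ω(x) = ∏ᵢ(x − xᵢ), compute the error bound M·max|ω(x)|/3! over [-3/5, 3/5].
8*sqrt(3)*exp(6/25)/15625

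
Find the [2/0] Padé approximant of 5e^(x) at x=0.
5*x**2/2 + 5*x + 5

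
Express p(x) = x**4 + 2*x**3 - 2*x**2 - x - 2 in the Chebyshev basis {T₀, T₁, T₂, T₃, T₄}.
(-21/8)T₀ + (1/2)T₁ + (-1/2)T₂ + (1/2)T₃ + (1/8)T₄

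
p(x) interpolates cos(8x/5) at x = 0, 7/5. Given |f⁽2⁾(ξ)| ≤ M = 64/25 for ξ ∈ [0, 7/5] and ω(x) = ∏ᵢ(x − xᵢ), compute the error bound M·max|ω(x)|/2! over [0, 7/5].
392/625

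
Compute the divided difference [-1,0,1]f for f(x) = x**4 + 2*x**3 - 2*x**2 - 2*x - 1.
-1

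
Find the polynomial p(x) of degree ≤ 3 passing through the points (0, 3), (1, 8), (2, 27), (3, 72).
2*x**3 + x**2 + 2*x + 3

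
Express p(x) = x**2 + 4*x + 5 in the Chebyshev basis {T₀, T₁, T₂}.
(11/2)T₀ + (4)T₁ + (1/2)T₂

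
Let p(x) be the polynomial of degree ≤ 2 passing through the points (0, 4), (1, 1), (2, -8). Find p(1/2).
13/4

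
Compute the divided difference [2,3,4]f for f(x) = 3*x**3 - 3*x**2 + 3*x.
24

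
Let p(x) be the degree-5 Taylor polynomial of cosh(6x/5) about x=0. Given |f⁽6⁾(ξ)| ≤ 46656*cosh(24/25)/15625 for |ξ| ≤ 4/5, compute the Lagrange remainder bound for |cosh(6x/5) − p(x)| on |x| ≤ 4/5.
1327104*cosh(24/25)/1220703125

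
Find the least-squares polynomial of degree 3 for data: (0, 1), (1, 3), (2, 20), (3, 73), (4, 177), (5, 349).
74/63 + (-283/189)x + (-17/126)x² + (155/54)x³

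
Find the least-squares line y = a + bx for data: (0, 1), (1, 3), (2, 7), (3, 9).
a = 4/5, b = 14/5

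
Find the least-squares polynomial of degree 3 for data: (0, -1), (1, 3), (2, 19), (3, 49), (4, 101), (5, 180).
-8/7 + (4/3)x + (67/28)x² + (11/12)x³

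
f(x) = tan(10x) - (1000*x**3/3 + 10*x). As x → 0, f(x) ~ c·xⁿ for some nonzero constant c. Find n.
5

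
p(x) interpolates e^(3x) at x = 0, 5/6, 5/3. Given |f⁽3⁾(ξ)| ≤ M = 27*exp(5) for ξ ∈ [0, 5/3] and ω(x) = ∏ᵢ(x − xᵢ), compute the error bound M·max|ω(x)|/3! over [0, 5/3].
125*sqrt(3)*exp(5)/216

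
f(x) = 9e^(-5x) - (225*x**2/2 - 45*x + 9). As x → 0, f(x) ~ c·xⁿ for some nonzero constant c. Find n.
3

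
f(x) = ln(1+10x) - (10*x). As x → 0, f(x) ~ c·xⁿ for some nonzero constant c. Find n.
2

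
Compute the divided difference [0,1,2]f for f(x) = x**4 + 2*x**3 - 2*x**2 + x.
11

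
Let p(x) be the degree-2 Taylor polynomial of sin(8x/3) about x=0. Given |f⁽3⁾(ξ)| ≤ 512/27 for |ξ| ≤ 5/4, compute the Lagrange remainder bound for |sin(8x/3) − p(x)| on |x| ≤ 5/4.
500/81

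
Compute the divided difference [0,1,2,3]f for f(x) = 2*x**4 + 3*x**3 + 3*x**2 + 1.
15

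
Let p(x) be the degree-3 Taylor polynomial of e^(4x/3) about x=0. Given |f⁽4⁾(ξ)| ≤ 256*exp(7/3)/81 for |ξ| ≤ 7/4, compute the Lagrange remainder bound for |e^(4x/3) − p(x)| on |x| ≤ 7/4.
2401*exp(7/3)/1944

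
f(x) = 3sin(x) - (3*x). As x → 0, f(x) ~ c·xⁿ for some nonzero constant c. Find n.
3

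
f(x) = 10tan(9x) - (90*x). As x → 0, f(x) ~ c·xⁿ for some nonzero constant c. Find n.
3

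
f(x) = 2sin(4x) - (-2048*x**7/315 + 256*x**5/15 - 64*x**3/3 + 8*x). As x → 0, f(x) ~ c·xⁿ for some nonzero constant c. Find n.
9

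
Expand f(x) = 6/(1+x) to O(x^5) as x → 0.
6 - 6*x + 6*x**2 - 6*x**3 + 6*x**4 + O(x**5)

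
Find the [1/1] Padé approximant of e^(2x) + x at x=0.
(7*x/3 + 1)/(1 - 2*x/3)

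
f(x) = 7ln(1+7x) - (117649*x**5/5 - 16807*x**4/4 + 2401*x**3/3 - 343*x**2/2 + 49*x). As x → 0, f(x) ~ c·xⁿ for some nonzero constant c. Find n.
6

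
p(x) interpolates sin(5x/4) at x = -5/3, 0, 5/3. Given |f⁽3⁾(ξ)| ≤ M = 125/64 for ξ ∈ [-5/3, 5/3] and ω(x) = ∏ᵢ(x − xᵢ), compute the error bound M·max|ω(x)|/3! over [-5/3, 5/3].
15625*sqrt(3)/46656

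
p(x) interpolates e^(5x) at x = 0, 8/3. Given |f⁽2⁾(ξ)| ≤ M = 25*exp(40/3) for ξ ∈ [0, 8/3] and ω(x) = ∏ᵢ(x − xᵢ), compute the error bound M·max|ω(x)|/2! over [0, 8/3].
200*exp(40/3)/9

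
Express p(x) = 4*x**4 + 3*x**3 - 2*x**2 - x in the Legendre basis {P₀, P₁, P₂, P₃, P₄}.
(2/15)P₀ + (4/5)P₁ + (20/21)P₂ + (6/5)P₃ + (32/35)P₄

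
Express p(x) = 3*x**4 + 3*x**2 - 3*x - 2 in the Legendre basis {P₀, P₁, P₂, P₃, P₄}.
(-2/5)P₀ + (-3)P₁ + (26/7)P₂ + (24/35)P₄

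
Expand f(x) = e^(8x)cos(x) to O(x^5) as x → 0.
1 + 8*x + 63*x**2/2 + 244*x**3/3 + 3713*x**4/24 + O(x**5)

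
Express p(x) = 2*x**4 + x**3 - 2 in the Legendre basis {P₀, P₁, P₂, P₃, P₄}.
(-8/5)P₀ + (3/5)P₁ + (8/7)P₂ + (2/5)P₃ + (16/35)P₄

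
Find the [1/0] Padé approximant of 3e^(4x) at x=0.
12*x + 3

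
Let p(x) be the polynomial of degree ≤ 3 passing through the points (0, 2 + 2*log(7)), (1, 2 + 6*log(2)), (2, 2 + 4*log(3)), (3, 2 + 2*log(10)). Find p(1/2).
2 + log(32*5**(1/8)*6**(3/4)*7**(5/8)/9)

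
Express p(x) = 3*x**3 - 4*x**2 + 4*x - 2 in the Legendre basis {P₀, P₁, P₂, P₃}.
(-10/3)P₀ + (29/5)P₁ + (-8/3)P₂ + (6/5)P₃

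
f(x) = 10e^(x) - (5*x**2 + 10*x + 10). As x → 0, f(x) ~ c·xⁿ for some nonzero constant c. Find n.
3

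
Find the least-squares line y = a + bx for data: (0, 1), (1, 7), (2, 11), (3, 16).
a = 7/5, b = 49/10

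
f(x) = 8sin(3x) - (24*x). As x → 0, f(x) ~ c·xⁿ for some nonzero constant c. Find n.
3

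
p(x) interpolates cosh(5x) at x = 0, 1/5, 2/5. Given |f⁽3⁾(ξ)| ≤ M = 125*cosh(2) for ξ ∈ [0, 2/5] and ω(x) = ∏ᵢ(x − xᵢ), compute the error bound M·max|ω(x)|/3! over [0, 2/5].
sqrt(3)*cosh(2)/27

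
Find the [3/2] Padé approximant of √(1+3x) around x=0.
(27*x**3/32 + 81*x**2/16 + 9*x/2 + 1)/(27*x**2/16 + 3*x + 1)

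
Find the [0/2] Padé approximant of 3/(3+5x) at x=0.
1/(5*x/3 + 1)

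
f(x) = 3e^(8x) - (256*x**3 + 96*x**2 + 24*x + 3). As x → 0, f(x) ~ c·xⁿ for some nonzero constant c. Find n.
4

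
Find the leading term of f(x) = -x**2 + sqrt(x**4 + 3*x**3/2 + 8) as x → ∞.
3*x/4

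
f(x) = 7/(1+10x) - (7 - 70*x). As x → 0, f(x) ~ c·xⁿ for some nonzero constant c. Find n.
2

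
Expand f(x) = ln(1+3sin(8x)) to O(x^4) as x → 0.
24*x - 288*x**2 + 4352*x**3 + O(x**4)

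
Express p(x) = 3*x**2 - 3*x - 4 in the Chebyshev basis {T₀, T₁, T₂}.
(-5/2)T₀ + (-3)T₁ + (3/2)T₂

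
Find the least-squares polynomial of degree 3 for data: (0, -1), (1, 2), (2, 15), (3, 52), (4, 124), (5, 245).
-41/42 + (461/252)x + (-13/12)x² + (19/9)x³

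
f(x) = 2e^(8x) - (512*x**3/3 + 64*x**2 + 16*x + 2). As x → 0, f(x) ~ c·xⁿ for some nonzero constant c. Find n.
4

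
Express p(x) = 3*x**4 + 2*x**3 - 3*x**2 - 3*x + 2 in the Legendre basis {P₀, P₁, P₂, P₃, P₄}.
(8/5)P₀ + (-9/5)P₁ + (-2/7)P₂ + (4/5)P₃ + (24/35)P₄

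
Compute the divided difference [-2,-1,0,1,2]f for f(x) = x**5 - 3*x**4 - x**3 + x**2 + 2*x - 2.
-3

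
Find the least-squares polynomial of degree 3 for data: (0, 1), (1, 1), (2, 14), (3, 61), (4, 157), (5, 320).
8/7 + (-13/6)x + (-39/28)x² + (35/12)x³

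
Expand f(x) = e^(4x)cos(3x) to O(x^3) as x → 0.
1 + 4*x + 7*x**2/2 + O(x**3)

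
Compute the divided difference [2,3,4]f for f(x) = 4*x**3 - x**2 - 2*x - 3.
35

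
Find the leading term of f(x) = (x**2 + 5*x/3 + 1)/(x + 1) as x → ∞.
x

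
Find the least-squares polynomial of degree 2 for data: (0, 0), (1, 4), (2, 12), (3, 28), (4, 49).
1/5 + (1/5)x + (3)x²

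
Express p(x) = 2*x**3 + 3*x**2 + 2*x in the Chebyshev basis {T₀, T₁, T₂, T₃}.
(3/2)T₀ + (7/2)T₁ + (3/2)T₂ + (1/2)T₃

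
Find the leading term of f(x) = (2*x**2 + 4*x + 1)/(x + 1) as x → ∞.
2*x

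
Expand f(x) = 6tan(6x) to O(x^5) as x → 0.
36*x + 432*x**3 + O(x**5)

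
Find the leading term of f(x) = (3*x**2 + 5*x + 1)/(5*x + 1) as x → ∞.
3*x/5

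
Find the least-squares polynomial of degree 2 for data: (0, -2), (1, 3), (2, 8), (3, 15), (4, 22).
-68/35 + (30/7)x + (3/7)x²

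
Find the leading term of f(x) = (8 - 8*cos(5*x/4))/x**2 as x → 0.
25/4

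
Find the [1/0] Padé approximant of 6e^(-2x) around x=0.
6 - 12*x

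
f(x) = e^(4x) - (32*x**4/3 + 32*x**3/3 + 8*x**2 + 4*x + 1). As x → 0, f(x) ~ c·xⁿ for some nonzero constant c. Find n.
5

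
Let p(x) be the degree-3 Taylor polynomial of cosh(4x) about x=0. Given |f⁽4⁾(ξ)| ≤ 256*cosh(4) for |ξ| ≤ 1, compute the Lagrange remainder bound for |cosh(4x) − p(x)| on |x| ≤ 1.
32*cosh(4)/3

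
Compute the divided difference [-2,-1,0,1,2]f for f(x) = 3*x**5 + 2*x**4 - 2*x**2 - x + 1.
2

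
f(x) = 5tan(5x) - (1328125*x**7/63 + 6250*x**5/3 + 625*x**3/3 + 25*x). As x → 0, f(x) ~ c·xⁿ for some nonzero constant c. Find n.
9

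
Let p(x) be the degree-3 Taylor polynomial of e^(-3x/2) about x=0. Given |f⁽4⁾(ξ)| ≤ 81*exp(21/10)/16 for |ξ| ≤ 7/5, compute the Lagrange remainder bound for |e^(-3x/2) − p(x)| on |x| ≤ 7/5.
64827*exp(21/10)/80000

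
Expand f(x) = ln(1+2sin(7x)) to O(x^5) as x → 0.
14*x - 98*x**2 + 2401*x**3/3 - 24010*x**4/3 + O(x**5)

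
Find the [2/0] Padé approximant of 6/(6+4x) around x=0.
4*x**2/9 - 2*x/3 + 1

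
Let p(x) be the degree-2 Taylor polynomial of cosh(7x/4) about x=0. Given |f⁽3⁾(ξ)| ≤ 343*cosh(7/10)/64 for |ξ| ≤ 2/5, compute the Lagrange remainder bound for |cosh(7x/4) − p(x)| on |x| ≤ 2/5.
343*cosh(7/10)/6000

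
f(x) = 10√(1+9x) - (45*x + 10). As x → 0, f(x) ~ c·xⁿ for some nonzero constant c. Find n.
2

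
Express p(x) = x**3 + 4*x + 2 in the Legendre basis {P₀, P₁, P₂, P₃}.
(2)P₀ + (23/5)P₁ + (2/5)P₃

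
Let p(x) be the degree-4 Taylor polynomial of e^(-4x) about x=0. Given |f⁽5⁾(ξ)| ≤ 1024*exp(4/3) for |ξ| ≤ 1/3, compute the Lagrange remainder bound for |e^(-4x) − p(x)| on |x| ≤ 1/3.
128*exp(4/3)/3645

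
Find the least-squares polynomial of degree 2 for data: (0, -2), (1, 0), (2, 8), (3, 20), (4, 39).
-69/35 + (-23/35)x + (19/7)x²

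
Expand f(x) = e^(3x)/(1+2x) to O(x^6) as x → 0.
1 + x + 5*x**2/2 - x**3/2 + 35*x**4/8 - 269*x**5/40 + O(x**6)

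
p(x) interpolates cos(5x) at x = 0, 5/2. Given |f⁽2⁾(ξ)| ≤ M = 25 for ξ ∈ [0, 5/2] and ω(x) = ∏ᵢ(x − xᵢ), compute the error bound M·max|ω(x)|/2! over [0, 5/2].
625/32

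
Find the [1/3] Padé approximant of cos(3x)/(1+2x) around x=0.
(1 - 15*x/8)/(9*x**3/16 + 3*x**2/4 + x/8 + 1)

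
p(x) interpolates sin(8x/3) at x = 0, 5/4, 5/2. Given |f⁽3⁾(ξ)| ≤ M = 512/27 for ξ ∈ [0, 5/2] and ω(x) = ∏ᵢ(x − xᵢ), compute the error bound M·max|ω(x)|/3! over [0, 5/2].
1000*sqrt(3)/729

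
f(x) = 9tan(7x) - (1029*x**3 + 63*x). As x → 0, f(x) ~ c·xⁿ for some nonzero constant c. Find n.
5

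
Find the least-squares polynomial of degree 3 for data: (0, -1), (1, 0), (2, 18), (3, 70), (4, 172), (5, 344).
-137/126 + (-121/108)x + (-59/126)x² + (313/108)x³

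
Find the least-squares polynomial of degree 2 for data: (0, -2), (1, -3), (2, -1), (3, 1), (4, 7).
-2 + (-9/5)x + x²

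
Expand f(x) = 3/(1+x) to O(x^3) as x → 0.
3 - 3*x + 3*x**2 + O(x**3)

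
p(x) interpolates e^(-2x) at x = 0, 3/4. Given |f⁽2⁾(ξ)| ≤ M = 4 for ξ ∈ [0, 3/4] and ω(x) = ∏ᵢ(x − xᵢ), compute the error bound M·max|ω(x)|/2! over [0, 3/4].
9/32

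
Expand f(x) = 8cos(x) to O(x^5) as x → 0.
8 - 4*x**2 + x**4/3 + O(x**5)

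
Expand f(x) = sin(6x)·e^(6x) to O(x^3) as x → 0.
6*x + 36*x**2 + O(x**3)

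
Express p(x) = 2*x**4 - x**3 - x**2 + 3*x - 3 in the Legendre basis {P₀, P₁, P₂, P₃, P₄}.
(-44/15)P₀ + (12/5)P₁ + (10/21)P₂ + (-2/5)P₃ + (16/35)P₄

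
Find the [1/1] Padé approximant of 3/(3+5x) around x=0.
1/(5*x/3 + 1)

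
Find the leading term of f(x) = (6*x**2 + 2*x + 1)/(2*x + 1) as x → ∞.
3*x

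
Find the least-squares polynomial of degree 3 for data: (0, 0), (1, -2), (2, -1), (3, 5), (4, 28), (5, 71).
-1/9 + (109/378)x + (-709/252)x² + (121/108)x³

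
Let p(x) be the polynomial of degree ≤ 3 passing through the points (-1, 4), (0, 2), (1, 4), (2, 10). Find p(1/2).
5/2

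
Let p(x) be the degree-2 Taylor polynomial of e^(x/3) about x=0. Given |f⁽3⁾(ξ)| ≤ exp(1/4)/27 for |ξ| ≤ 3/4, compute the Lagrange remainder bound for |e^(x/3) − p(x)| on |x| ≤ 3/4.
exp(1/4)/384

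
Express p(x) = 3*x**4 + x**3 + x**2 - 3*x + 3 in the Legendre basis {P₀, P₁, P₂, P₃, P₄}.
(59/15)P₀ + (-12/5)P₁ + (50/21)P₂ + (2/5)P₃ + (24/35)P₄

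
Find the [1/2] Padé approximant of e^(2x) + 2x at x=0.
(74*x/21 + 1)/(-2*x**2/21 - 10*x/21 + 1)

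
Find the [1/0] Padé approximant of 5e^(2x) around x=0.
10*x + 5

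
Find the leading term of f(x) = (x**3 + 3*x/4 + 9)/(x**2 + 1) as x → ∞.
x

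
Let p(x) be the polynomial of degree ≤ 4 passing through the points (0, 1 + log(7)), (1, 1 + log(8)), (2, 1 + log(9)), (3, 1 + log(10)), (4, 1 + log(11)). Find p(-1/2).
1 + log(11907*11**(35/128)*2**(3/4)*3**(29/32)*5**(19/32)*7**(59/128)/102400)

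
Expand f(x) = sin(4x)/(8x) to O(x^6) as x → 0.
1/2 - 4*x**2/3 + 16*x**4/15 + O(x**6)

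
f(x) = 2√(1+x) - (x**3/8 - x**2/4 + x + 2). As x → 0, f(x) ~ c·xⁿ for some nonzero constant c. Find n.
4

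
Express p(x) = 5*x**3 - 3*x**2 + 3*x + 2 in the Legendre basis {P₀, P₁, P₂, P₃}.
P₀ + (6)P₁ + (-2)P₂ + (2)P₃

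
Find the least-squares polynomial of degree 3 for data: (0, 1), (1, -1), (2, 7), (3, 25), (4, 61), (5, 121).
47/63 + (-526/189)x + (127/126)x² + (47/54)x³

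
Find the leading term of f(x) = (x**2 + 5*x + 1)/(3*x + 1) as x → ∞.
x/3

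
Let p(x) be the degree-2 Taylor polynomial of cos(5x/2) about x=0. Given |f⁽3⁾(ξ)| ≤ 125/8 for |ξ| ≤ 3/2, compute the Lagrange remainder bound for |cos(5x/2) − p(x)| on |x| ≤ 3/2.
1125/128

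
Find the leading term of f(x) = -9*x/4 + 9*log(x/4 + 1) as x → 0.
-9*x**2/32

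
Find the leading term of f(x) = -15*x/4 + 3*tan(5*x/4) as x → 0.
125*x**3/64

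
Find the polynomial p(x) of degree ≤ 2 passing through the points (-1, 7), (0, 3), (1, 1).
x**2 - 3*x + 3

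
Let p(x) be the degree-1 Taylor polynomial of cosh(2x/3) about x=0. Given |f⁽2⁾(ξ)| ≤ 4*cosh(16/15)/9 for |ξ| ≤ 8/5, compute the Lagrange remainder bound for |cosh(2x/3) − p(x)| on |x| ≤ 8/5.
128*cosh(16/15)/225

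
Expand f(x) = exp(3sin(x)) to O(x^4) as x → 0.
1 + 3*x + 9*x**2/2 + 4*x**3 + O(x**4)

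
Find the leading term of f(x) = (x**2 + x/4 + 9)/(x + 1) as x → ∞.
x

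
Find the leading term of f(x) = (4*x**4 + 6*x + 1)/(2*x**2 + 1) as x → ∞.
2*x**2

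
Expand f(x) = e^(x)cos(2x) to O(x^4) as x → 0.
1 + x - 3*x**2/2 - 11*x**3/6 + O(x**4)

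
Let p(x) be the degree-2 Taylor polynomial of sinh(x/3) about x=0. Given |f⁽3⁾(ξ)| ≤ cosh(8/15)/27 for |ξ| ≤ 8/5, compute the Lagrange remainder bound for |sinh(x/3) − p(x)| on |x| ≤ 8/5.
256*cosh(8/15)/10125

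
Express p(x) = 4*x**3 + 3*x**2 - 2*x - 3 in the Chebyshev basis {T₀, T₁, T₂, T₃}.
(-3/2)T₀ + T₁ + (3/2)T₂ + T₃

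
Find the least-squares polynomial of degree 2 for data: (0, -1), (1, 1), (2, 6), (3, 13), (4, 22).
-39/35 + (43/35)x + (8/7)x²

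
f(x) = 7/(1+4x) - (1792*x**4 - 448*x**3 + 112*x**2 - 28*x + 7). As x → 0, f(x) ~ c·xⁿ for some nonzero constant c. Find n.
5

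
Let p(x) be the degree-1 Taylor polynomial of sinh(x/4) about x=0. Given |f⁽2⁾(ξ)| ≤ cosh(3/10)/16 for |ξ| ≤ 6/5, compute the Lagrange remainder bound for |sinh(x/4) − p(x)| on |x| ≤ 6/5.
9*cosh(3/10)/200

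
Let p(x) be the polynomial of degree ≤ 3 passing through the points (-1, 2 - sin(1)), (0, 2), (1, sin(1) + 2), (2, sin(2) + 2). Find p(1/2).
-sin(2)/16 + 5*sin(1)/8 + 2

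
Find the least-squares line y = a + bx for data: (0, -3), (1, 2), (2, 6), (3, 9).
a = -5/2, b = 4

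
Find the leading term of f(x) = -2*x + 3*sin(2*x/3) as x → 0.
-4*x**3/27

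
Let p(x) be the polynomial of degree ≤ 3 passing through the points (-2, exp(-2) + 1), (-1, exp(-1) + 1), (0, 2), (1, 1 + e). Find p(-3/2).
(5 + 15*e + (e + 11)*exp(2))*exp(-2)/16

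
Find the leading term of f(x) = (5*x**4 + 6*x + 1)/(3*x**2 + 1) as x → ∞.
5*x**2/3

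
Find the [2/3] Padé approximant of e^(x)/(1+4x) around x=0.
(289*x**2/3380 + 426*x/845 + 1)/(3299*x**3/10140 - 6429*x**2/3380 + 2961*x/845 + 1)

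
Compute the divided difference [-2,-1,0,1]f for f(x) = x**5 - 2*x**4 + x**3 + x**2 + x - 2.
10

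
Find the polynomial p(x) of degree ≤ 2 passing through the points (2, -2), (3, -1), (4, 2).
x**2 - 4*x + 2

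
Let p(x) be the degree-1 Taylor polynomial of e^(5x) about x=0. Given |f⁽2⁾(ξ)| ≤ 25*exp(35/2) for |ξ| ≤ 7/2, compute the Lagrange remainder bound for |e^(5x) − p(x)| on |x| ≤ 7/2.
1225*exp(35/2)/8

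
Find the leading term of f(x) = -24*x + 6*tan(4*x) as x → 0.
128*x**3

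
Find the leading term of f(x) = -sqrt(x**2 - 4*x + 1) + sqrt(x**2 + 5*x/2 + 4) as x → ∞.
13/4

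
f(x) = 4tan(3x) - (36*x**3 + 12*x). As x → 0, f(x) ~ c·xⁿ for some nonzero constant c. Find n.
5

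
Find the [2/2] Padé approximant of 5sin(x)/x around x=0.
(5 - 7*x**2/12)/(x**2/20 + 1)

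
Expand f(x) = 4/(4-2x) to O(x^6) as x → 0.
1 + x/2 + x**2/4 + x**3/8 + x**4/16 + x**5/32 + O(x**6)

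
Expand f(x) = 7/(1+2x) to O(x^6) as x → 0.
7 - 14*x + 28*x**2 - 56*x**3 + 112*x**4 - 224*x**5 + O(x**6)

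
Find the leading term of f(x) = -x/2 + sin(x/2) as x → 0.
-x**3/48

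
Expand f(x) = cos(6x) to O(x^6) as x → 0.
1 - 18*x**2 + 54*x**4 + O(x**6)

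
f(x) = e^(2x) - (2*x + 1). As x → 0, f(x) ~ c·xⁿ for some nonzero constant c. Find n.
2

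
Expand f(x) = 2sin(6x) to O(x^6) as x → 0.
12*x - 72*x**3 + 648*x**5/5 + O(x**6)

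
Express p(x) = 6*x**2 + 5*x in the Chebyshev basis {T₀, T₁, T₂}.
(3)T₀ + (5)T₁ + (3)T₂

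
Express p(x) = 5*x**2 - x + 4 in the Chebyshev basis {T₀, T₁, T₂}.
(13/2)T₀ - T₁ + (5/2)T₂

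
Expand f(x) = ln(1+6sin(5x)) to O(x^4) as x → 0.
30*x - 450*x**2 + 8875*x**3 + O(x**4)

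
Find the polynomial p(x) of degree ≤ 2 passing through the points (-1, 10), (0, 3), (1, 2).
3*x**2 - 4*x + 3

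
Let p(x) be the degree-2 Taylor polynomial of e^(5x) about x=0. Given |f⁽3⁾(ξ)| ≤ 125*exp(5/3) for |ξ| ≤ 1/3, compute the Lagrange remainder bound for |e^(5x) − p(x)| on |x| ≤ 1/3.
125*exp(5/3)/162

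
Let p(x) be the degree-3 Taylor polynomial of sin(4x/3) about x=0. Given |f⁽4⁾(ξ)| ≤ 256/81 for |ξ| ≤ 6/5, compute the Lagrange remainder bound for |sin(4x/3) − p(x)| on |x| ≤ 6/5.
512/1875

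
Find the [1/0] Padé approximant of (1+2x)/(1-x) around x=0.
3*x + 1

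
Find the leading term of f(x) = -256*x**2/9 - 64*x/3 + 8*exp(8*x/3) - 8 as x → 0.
2048*x**3/81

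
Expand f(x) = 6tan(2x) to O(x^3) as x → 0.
12*x + O(x**3)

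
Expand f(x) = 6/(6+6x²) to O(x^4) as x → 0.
1 - x**2 + O(x**4)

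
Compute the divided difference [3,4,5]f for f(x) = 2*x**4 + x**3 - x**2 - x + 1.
205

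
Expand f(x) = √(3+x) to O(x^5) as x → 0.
sqrt(3) + sqrt(3)*x/6 - sqrt(3)*x**2/72 + sqrt(3)*x**3/432 - 5*sqrt(3)*x**4/10368 + O(x**5)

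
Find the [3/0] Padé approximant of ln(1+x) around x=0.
x*(x**2/3 - x/2 + 1)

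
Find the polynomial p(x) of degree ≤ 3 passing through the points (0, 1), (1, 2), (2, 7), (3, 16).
2*x**2 - x + 1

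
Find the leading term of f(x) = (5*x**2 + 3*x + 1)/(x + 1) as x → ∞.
5*x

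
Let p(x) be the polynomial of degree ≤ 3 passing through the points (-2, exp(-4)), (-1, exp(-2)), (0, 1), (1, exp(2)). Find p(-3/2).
(5 + 15*exp(2) + (-5 + exp(2))*exp(4))*exp(-4)/16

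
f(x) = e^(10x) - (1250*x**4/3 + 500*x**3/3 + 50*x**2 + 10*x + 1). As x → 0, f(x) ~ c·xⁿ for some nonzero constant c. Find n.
5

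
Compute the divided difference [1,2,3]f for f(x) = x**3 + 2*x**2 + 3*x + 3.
8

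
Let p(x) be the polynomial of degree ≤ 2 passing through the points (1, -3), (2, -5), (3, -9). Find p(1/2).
-11/4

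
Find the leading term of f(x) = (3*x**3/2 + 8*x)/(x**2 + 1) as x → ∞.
3*x/2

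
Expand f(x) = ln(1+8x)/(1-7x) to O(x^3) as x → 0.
8*x + 24*x**2 + O(x**3)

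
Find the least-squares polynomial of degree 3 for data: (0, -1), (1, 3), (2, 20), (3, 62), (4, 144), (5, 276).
-121/126 + (181/108)x + (25/252)x² + (115/54)x³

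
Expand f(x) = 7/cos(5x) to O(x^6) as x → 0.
7 + 175*x**2/2 + 21875*x**4/24 + O(x**6)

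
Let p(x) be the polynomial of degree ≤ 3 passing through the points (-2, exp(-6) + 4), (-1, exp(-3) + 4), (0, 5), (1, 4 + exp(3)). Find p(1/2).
(-5*exp(3) + 1 + (79 + 5*exp(3))*exp(6))*exp(-6)/16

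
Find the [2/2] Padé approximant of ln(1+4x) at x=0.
4*x*(2*x + 1)/(8*x**2/3 + 4*x + 1)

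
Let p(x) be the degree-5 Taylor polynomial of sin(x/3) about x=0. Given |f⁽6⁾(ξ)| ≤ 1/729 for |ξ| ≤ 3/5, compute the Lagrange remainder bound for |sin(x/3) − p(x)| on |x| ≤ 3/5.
1/11250000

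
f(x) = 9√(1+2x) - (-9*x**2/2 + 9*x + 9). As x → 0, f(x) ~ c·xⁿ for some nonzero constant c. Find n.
3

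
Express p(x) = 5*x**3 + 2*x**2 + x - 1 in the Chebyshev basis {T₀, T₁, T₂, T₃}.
(19/4)T₁ + T₂ + (5/4)T₃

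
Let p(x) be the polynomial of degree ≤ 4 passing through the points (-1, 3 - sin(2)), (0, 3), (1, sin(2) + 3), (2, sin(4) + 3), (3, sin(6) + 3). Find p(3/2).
15*sin(4)/32 - 5*sin(6)/128 + 87*sin(2)/128 + 3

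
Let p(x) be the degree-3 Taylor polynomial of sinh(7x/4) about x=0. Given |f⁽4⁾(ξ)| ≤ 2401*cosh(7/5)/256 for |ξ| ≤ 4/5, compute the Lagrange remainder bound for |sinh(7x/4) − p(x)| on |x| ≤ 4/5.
2401*cosh(7/5)/15000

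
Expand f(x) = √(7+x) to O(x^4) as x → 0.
sqrt(7) + sqrt(7)*x/14 - sqrt(7)*x**2/392 + sqrt(7)*x**3/5488 + O(x**4)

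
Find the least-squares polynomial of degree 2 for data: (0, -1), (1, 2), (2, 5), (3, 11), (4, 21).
-4/7 + (31/70)x + (17/14)x²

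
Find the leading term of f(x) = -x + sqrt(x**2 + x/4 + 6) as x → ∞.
1/8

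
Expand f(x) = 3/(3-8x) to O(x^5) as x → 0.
1 + 8*x/3 + 64*x**2/9 + 512*x**3/27 + 4096*x**4/81 + O(x**5)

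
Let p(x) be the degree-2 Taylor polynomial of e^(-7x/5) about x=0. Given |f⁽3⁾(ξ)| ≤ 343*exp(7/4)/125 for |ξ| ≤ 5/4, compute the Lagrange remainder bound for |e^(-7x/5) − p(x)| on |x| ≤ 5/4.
343*exp(7/4)/384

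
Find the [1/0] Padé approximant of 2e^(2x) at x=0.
4*x + 2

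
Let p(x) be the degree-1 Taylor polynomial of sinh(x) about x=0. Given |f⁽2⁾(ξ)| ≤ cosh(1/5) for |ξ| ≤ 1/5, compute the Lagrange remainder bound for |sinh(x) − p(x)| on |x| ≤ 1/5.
cosh(1/5)/50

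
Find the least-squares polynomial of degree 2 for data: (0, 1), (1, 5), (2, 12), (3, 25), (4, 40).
1 + (9/5)x + (2)x²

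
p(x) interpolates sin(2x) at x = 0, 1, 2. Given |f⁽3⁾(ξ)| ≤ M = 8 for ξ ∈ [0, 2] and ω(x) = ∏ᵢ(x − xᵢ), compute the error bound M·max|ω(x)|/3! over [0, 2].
8*sqrt(3)/27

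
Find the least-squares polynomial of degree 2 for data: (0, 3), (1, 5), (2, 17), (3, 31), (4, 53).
13/5 + (3/5)x + (3)x²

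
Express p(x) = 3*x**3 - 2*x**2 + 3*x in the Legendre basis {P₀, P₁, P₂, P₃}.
(-2/3)P₀ + (24/5)P₁ + (-4/3)P₂ + (6/5)P₃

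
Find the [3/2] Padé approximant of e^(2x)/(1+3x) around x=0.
(536*x**3/1455 + 498*x**2/485 + 147*x/97 + 1)/(-707*x**2/485 + 244*x/97 + 1)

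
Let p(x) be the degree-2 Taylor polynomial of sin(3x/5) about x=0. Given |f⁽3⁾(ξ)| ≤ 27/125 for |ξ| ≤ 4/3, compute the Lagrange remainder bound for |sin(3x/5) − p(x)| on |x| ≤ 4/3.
32/375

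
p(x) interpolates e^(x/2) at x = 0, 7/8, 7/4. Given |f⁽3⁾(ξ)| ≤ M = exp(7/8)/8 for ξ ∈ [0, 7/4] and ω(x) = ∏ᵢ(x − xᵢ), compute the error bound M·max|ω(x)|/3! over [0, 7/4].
343*sqrt(3)*exp(7/8)/110592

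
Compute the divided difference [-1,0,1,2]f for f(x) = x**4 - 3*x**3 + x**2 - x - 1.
-1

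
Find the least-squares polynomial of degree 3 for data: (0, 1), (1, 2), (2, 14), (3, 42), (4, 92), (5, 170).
121/126 + (-1681/756)x + (307/126)x² + (103/108)x³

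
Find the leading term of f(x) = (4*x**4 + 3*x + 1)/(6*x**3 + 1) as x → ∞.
2*x/3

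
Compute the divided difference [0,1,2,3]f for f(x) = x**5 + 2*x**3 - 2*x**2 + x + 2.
27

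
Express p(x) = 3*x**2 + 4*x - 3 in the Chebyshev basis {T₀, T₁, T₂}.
(-3/2)T₀ + (4)T₁ + (3/2)T₂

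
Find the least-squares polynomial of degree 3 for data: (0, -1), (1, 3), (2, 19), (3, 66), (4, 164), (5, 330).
-17/18 + (2987/756)x + (-829/252)x² + (85/27)x³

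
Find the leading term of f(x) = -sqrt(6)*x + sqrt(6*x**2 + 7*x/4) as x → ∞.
7*sqrt(6)/48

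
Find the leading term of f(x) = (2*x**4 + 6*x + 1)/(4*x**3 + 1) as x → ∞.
x/2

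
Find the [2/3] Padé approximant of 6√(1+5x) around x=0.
(525*x**2/8 + 42*x + 6)/(-25*x**3/32 + 45*x**2/16 + 9*x/2 + 1)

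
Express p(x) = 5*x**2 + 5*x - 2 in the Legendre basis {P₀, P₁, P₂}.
(-1/3)P₀ + (5)P₁ + (10/3)P₂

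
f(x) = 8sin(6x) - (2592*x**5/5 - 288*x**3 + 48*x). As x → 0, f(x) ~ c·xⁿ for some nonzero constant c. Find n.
7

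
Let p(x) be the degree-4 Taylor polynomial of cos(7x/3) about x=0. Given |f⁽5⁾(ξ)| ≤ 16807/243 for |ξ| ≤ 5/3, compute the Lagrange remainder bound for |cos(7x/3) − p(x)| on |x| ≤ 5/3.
10504375/1417176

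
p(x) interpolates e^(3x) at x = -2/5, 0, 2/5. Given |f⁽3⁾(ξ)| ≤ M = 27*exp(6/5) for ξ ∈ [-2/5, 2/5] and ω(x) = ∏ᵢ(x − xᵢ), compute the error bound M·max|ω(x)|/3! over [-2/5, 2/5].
8*sqrt(3)*exp(6/5)/125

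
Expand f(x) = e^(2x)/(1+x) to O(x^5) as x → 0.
1 + x + x**2 + x**3/3 + x**4/3 + O(x**5)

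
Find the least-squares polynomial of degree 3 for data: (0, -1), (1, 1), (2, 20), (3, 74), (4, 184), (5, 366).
-121/126 + (-35/108)x + (-227/252)x² + (169/54)x³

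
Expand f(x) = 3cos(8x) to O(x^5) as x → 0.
3 - 96*x**2 + 512*x**4 + O(x**5)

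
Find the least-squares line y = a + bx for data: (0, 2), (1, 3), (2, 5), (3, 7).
a = 17/10, b = 17/10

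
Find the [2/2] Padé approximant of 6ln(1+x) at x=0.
3*x*(x + 2)/(x**2/6 + x + 1)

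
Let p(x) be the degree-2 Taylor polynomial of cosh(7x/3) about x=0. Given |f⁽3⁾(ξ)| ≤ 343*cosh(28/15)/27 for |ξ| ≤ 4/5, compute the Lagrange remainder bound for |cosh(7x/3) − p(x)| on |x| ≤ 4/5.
10976*cosh(28/15)/10125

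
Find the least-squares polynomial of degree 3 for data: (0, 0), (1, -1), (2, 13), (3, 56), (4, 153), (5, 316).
-1/42 + (-359/252)x + (-197/84)x² + (55/18)x³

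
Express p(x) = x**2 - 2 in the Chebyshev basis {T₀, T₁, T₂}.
(-3/2)T₀ + (1/2)T₂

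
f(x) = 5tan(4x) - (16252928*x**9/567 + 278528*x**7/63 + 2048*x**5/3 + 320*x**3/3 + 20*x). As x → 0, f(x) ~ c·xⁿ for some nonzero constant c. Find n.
11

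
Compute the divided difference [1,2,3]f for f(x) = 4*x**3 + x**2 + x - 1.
25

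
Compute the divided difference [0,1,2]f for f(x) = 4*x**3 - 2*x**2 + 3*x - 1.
10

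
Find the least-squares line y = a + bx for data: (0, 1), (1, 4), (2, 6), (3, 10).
a = 9/10, b = 29/10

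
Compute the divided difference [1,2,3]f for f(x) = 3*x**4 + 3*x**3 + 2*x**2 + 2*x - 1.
95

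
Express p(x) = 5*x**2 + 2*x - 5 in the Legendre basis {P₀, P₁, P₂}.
(-10/3)P₀ + (2)P₁ + (10/3)P₂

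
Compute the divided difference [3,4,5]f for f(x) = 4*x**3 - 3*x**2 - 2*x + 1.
45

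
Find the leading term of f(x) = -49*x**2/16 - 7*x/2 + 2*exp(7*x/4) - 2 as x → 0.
343*x**3/192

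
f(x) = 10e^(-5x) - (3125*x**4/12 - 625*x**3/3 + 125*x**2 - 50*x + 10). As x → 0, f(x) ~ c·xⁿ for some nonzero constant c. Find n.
5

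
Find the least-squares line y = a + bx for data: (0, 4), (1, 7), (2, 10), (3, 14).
a = 19/5, b = 33/10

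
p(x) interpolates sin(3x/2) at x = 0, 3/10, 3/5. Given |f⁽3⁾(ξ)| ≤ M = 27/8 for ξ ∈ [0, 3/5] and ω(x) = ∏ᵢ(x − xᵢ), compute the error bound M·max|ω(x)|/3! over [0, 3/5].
27*sqrt(3)/8000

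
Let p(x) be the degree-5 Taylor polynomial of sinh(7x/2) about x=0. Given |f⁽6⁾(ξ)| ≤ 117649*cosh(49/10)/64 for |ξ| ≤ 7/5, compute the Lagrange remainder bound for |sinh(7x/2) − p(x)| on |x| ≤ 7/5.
13841287201*cosh(49/10)/720000000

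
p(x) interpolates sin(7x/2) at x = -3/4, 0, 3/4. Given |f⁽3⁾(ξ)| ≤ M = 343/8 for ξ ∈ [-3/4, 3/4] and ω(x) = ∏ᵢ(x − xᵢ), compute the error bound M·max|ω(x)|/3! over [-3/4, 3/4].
343*sqrt(3)/512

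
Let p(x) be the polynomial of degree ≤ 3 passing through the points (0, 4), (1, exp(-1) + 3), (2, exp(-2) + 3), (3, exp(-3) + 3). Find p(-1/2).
(-35*exp(2) - 5 + 21*e + 83*exp(3))*exp(-3)/16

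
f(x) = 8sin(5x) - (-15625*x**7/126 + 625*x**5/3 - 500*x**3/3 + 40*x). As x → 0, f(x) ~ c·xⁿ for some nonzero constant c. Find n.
9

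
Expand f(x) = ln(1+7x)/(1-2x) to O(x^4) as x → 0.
7*x - 21*x**2/2 + 280*x**3/3 + O(x**4)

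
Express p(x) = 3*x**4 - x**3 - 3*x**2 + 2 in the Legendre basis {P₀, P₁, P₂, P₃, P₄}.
(8/5)P₀ + (-3/5)P₁ + (-2/7)P₂ + (-2/5)P₃ + (24/35)P₄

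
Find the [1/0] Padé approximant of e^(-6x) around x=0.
1 - 6*x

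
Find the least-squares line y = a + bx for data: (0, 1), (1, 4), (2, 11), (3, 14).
a = 3/5, b = 23/5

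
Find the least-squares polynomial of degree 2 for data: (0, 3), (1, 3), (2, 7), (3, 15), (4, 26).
102/35 + (-57/35)x + (13/7)x²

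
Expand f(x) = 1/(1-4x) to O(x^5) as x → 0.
1 + 4*x + 16*x**2 + 64*x**3 + 256*x**4 + O(x**5)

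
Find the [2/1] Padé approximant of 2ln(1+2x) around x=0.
4*x*(x + 3)/(3*(4*x/3 + 1))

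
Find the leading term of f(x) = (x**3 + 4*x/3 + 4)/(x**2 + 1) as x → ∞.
x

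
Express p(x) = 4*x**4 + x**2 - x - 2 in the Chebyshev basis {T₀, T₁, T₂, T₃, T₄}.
-T₁ + (5/2)T₂ + (1/2)T₄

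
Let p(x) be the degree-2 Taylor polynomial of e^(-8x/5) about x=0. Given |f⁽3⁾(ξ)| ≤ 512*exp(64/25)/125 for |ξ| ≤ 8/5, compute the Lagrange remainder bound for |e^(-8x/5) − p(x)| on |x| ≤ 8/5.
131072*exp(64/25)/46875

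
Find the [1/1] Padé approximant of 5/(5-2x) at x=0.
1/(1 - 2*x/5)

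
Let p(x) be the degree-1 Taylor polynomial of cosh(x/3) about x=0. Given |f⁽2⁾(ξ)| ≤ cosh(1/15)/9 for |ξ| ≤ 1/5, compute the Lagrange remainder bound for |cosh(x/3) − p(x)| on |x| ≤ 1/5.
cosh(1/15)/450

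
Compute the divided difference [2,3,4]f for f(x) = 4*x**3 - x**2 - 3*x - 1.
35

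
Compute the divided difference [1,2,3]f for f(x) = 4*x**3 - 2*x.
24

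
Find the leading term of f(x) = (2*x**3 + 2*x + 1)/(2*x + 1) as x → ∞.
x**2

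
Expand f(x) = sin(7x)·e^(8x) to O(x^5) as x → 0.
7*x + 56*x**2 + 1001*x**3/6 + 140*x**4 + O(x**5)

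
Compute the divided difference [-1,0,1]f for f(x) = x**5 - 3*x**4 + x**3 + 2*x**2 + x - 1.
-1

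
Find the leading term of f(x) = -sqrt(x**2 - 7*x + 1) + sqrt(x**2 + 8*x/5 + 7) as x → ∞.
43/10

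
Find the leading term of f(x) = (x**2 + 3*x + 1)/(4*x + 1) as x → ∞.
x/4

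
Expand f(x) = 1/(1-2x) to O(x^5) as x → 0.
1 + 2*x + 4*x**2 + 8*x**3 + 16*x**4 + O(x**5)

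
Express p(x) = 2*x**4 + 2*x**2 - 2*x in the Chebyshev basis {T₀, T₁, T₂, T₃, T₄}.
(7/4)T₀ + (-2)T₁ + (2)T₂ + (1/4)T₄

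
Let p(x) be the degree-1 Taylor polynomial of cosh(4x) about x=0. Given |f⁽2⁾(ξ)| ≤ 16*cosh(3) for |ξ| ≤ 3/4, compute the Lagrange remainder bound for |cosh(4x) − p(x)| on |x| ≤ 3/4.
9*cosh(3)/2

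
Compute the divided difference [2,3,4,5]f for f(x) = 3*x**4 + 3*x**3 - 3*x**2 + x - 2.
45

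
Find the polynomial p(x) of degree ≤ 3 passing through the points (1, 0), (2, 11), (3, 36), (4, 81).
x**3 + x**2 + x - 3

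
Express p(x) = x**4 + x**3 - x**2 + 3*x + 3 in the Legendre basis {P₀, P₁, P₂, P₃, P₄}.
(43/15)P₀ + (18/5)P₁ + (-2/21)P₂ + (2/5)P₃ + (8/35)P₄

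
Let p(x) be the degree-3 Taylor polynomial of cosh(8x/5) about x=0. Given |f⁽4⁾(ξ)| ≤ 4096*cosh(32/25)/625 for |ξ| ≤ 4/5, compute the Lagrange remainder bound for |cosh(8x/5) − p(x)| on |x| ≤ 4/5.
131072*cosh(32/25)/1171875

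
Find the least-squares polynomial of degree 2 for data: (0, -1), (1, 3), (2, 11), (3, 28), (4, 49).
-6/7 + (3/14)x + (43/14)x²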